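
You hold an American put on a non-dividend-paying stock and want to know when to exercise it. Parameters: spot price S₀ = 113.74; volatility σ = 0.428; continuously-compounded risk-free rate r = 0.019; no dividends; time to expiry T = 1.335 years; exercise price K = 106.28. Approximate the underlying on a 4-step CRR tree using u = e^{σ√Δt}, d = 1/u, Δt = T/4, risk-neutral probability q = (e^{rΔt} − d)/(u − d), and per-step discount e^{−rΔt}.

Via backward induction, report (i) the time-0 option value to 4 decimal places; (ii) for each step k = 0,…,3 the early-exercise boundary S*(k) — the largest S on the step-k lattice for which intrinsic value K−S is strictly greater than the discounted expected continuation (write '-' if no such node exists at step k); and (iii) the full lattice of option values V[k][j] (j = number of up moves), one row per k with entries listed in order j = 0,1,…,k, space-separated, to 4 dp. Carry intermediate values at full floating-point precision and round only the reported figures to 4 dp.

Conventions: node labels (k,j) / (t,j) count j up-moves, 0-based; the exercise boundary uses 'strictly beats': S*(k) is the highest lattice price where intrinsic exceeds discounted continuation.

Δt=0.33375  u=1.28051  d=0.78094  q=0.45123  discount=0.99368
step 4 (expiry): payoffs max(K−S,0) = 63.9763 36.9142 0.0000 0.0000 0.0000
step 3: (k=3,j=0): S=54.1704, K−S=52.1096, hold=51.4378 ⇒ V=52.1096 exercise | (k=3,j=1): S=88.8238, K−S=17.4562, hold=20.1293 ⇒ V=20.1293 continue | (k=3,j=2): S=145.6455, K−S=0.0000, hold=0.0000 ⇒ V=0.0000 continue | (k=3,j=3): S=238.8166, K−S=0.0000, hold=0.0000 ⇒ V=0.0000 continue  boundary S*=54.1704
step 2: (k=2,j=0): S=69.3658, K−S=36.9142, hold=37.4409 ⇒ V=37.4409 continue | (k=2,j=1): S=113.7400, K−S=0.0000, hold=10.9765 ⇒ V=10.9765 continue | (k=2,j=2): S=186.5008, K−S=0.0000, hold=0.0000 ⇒ V=0.0000 continue  boundary S*=-
step 1: (k=1,j=0): S=88.8238, K−S=17.4562, hold=25.3381 ⇒ V=25.3381 continue | (k=1,j=1): S=145.6455, K−S=0.0000, hold=5.9855 ⇒ V=5.9855 continue  boundary S*=-
step 0: (k=0,j=0): S=113.7400, K−S=0.0000, hold=16.5006 ⇒ V=16.5006 continue  boundary S*=-

price = 16.5006
boundary = - - - 54.1704
tree:
16.5006
25.3381 5.9855
37.4409 10.9765 0.0000
52.1096 20.1293 0.0000 0.0000
63.9763 36.9142 0.0000 0.0000 0.0000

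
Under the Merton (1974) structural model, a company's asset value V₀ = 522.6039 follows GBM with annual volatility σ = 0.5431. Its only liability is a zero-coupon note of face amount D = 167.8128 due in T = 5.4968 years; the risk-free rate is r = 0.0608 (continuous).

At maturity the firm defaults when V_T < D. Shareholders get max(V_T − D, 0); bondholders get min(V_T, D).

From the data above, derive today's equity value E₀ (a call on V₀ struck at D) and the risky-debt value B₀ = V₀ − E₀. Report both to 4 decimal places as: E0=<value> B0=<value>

E0=419.6363 B0=102.9676

Apply the equity-as-call identities (strike 167.8128, horizon 5.4968 years):
d₁ = [ln(V₀/D) + (r + σ²/2)T] / (σ√T)
   = [ln(522.6039/167.8128) + (0.0608 + 0.5·0.5431²)·5.4968] / (0.5431·√5.4968)
   = [1.135975 + 1.144867] / 1.273312 = 1.791267
d₂ = d₁ − σ√T = 1.791267 − 1.273312 = 0.517955
N(d₁) = 0.963375,  N(d₂) = 0.697755,  e^(−rT) = 0.715907
E₀ = V₀·N(d₁) − D·e^(−rT)·N(d₂)
   = 522.6039·0.963375 − 167.8128·0.715907·0.697755 = 419.636281
B₀ = V₀ − E₀ = 522.6039 − 419.636281 = 102.967619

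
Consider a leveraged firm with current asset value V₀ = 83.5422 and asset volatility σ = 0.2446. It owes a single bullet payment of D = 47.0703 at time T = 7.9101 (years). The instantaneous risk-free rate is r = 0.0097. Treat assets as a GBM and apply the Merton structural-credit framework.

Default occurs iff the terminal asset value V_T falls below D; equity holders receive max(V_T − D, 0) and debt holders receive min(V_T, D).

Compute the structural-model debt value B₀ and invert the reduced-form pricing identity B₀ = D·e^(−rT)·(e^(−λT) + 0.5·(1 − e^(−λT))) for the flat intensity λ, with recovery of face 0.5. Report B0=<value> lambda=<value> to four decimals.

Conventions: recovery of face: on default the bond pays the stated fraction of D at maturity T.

B0=39.8990 lambda=0.0235

Equity is a call on the firm's assets struck at D = 47.0703:
d₁ = [ln(V₀/D) + (r + σ²/2)T] / (σ√T)
   = [ln(83.5422/47.0703) + (0.0097 + 0.5·0.2446²)·7.9101] / (0.2446·√7.9101)
   = [0.573710 + 0.313355] / 0.687935 = 1.289460
d₂ = d₁ − σ√T = 1.289460 − 0.687935 = 0.601525
N(d₁) = 0.901381,  N(d₂) = 0.726255,  e^(−rT) = 0.926142
E₀ = V₀·N(d₁) − D·e^(−rT)·N(d₂)
   = 83.5422·0.901381 − 47.0703·0.926142·0.726255 = 43.643158
B₀ = V₀ − E₀ = 83.5422 − 43.643158 = 39.899042
e^(−λT) = (B₀·e^(rT)/D − 0.5)/(1 − 0.5) = (39.8990·1.079748/47.0703 − 0.5)/0.5 = 0.83049090
λ = −ln(0.83049090)/7.9101 = 0.023481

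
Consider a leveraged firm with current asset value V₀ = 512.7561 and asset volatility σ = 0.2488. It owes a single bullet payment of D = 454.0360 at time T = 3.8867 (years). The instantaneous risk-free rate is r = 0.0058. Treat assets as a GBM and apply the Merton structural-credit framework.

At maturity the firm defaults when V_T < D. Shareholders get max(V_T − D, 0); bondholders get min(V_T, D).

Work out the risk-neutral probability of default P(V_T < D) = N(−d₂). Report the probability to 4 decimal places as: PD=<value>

PD=0.4806

With assets at 512.7561 and a single debt payment of 454.0360 at 3.8867 years:
d₁ = [ln(V₀/D) + (r + σ²/2)T] / (σ√T)
   = [ln(512.7561/454.0360) + (0.0058 + 0.5·0.2488²)·3.8867] / (0.2488·√3.8867)
   = [0.121624 + 0.142839] / 0.490502 = 0.539168
d₂ = d₁ − σ√T = 0.539168 − 0.490502 = 0.048665
risk-neutral PD = N(−d₂) = N(-0.048665) = 0.480593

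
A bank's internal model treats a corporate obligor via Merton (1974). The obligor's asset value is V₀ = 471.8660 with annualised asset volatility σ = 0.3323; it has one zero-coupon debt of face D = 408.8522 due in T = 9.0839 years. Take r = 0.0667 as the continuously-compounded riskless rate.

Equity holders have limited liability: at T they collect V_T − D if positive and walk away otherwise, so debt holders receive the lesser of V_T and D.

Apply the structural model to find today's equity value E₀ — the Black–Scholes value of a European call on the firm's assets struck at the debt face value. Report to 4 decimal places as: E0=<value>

Work the structural quantities from V₀ = 471.8660 against face 408.8522:
d₁ = [ln(V₀/D) + (r + σ²/2)T] / (σ√T)
   = [ln(471.8660/408.8522) + (0.0667 + 0.5·0.3323²)·9.0839] / (0.3323·√9.0839)
   = [0.143341 + 1.107433] / 1.001536 = 1.248856
d₂ = d₁ − σ√T = 1.248856 − 1.001536 = 0.247321
N(d₁) = 0.894141,  N(d₂) = 0.597670,  e^(−rT) = 0.545585
E₀ = V₀·N(d₁) − D·e^(−rT)·N(d₂)
   = 471.8660·0.894141 − 408.8522·0.545585·0.597670 = 288.596342

E0=288.5963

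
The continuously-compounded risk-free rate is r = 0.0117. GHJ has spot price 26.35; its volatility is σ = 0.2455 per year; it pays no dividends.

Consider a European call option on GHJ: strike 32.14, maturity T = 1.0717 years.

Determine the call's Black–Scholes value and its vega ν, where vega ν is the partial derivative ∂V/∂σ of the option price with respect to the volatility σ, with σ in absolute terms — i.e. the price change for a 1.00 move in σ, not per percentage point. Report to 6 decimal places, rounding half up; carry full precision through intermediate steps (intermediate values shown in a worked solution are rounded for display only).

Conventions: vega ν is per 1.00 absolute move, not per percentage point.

price = 0.989427
ν = 9.061630

σ√T = 0.2455·√1.0717 = 0.254149
d₁ = (ln(S/K) + (r+σ²/2)T) / (σ√T) = (ln(26.35/32.14) + (0.0117+0.2455²/2)·1.0717) / 0.254149 = (-0.198633 + 0.044835) / 0.254149 = -0.605151
d₂ = d₁ − σ√T = -0.605151 − 0.254149 = -0.859300
e^{−rT} = 0.987539
N(d₁) = 0.272539,  N(d₂) = 0.195088
Call price V = S·N(d₁) − K·e^{−rT}·N(d₂) = 7.181413 − 6.191986 = 0.989427
φ(d₁) = (1/√(2π))·e^{−d₁²/2} = 0.332192
ν = S·φ(d₁)·√T = 9.061630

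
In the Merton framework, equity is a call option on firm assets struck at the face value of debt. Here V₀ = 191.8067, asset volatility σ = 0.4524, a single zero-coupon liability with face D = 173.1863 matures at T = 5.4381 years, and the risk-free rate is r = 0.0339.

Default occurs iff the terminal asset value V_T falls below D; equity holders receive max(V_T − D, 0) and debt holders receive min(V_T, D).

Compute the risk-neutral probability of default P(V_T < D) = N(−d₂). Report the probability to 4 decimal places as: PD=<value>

PD=0.6010

Equity is a call on the firm's assets struck at D = 173.1863:
d₁ = [ln(V₀/D) + (r + σ²/2)T] / (σ√T)
   = [ln(191.8067/173.1863) + (0.0339 + 0.5·0.4524²)·5.4381] / (0.4524·√5.4381)
   = [0.102120 + 0.740848] / 1.054985 = 0.799034
d₂ = d₁ − σ√T = 0.799034 − 1.054985 = -0.255951
risk-neutral PD = N(−d₂) = N(0.255951) = 0.601006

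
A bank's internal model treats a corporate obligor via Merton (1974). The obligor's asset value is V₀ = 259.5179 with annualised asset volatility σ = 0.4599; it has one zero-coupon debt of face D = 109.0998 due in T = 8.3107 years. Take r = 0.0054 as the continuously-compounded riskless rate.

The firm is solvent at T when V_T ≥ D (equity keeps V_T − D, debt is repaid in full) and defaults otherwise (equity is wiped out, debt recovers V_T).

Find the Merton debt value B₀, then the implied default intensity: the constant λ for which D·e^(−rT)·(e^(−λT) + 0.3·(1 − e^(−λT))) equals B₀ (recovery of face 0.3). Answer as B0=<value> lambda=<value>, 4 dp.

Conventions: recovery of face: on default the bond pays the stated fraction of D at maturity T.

B0=76.1318 lambda=0.0587

Work the structural quantities from V₀ = 259.5179 against face 109.0998:
d₁ = [ln(V₀/D) + (r + σ²/2)T] / (σ√T)
   = [ln(259.5179/109.0998) + (0.0054 + 0.5·0.4599²)·8.3107] / (0.4599·√8.3107)
   = [0.866563 + 0.923768] / 1.325813 = 1.350364
d₂ = d₁ − σ√T = 1.350364 − 1.325813 = 0.024551
N(d₁) = 0.911550,  N(d₂) = 0.509794,  e^(−rT) = 0.956114
E₀ = V₀·N(d₁) − D·e^(−rT)·N(d₂)
   = 259.5179·0.911550 − 109.0998·0.956114·0.509794 = 183.386117
B₀ = V₀ − E₀ = 259.5179 − 183.386117 = 76.131783
e^(−λT) = (B₀·e^(rT)/D − 0.3)/(1 − 0.3) = (76.1318·1.045900/109.0998 − 0.3)/0.7 = 0.61406832
λ = −ln(0.61406832)/8.3107 = 0.058677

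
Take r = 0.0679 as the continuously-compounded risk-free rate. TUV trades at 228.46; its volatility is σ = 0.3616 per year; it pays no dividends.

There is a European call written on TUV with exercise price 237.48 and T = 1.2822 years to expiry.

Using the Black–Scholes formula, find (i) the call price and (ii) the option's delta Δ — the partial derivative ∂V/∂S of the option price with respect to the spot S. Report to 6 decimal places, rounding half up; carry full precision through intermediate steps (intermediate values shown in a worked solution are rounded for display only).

price = 41.823987
Δ = 0.626571

σ√T = 0.3616·√1.2822 = 0.409455
d₁ = (ln(S/K) + (r+σ²/2)T) / (σ√T) = (ln(228.46/237.48) + (0.0679+0.3616²/2)·1.2822) / 0.409455 = (-0.038722 + 0.170888) / 0.409455 = 0.322785
d₂ = d₁ − σ√T = 0.322785 − 0.409455 = -0.086670
e^{−rT} = 0.916621
N(d₁) = 0.626571,  N(d₂) = 0.465467
Call price V = S·N(d₁) − K·e^{−rT}·N(d₂) = 143.146379 − 101.322391 = 41.823987
Δ = N(d₁) = 0.626571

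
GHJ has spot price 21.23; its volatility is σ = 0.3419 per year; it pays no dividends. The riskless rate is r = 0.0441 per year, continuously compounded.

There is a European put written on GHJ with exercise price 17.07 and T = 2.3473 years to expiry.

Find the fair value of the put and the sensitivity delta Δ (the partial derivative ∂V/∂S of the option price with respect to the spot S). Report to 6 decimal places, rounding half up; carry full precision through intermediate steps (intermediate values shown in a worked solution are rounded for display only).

price = 1.532462
Δ = -0.190548

σ√T = 0.3419·√2.3473 = 0.523822
d₁ = (ln(S/K) + (r+σ²/2)T) / (σ√T) = (ln(21.23/17.07) + (0.0441+0.3419²/2)·2.3473) / 0.523822 = (0.218093 + 0.240710) / 0.523822 = 0.875877
d₂ = d₁ − σ√T = 0.875877 − 0.523822 = 0.352055
e^{−rT} = 0.901662
N(−d₁) = 0.190548,  N(−d₂) = 0.362398
Put price V = K·e^{−rT}·N(−d₂) − S·N(−d₁) = 5.577806 − 4.045345 = 1.532462
Δ = −N(−d₁) = -0.190548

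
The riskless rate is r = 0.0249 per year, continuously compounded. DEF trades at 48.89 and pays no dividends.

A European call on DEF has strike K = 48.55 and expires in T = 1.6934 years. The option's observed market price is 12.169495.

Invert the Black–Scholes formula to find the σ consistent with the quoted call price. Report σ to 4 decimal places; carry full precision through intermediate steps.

At σ = 0.4487 the Black–Scholes value reproduces the quote:
σ√T = 0.4487·√1.6934 = 0.583896
d₁ = (ln(S/K) + (r+σ²/2)T) / (σ√T) = (ln(48.89/48.55) + (0.0249+0.4487²/2)·1.6934) / 0.583896 = (0.006979 + 0.212633) / 0.583896 = 0.376114
d₂ = d₁ − σ√T = 0.376114 − 0.583896 = -0.207782
e^{−rT} = 0.958711
N(d₁) = 0.646584,  N(d₂) = 0.417700
V = S·N(d₁) − K·e^{−rT}·N(d₂) = 31.611496 − 19.442001 = 12.169495 (the quoted price), and the Black–Scholes price is strictly increasing in σ, so σ is unique

sigma = 0.4487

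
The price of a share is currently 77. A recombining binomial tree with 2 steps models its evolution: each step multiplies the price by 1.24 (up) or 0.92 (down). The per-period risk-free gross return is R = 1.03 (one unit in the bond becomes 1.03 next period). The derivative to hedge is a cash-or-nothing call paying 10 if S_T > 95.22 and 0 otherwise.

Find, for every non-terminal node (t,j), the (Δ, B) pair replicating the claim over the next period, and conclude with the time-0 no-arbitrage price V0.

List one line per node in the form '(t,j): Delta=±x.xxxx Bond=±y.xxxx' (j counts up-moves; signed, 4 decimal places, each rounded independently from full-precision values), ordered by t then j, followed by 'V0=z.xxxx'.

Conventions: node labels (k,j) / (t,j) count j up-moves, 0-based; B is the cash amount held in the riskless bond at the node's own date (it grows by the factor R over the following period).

(0,0): Delta=0.1354 Bond=-9.3155
(1,0): Delta=0.0000 Bond=0.0000
(1,1): Delta=0.3273 Bond=-27.9126
V0=1.1138

Arbitrage-free pricing uses the up-move probability p* = (R−d)/(u−d) = 0.3438, discounting each step at R = 1.03.
At maturity the claim pays: V(2,0)=0.0000, V(2,1)=0.0000, V(2,2)=10.0000
(1,0): S=70.8400. Δ = (V_up−V_dn)/(S_up−S_dn) = (0.0000−0.0000)/(87.8416−65.1728) = 0.0000. V = [p*·0.0000 + (1−p*)·0.0000]/1.03 = 0.0000. B = V − Δ·S = 0.0000.
(1,1): S=95.4800. Δ = (V_up−V_dn)/(S_up−S_dn) = (10.0000−0.0000)/(118.3952−87.8416) = 0.3273. V = [p*·10.0000 + (1−p*)·0.0000]/1.03 = 3.3374. B = V − Δ·S = -27.9126.
(0,0): S=77.0000. Δ = (V_up−V_dn)/(S_up−S_dn) = (3.3374−0.0000)/(95.4800−70.8400) = 0.1354. V = [p*·3.3374 + (1−p*)·0.0000]/1.03 = 1.1138. B = V − Δ·S = -9.3155.
Sanity check at the root: Δ(0,0)·S0 + B(0,0) reproduces V0 = 1.1138.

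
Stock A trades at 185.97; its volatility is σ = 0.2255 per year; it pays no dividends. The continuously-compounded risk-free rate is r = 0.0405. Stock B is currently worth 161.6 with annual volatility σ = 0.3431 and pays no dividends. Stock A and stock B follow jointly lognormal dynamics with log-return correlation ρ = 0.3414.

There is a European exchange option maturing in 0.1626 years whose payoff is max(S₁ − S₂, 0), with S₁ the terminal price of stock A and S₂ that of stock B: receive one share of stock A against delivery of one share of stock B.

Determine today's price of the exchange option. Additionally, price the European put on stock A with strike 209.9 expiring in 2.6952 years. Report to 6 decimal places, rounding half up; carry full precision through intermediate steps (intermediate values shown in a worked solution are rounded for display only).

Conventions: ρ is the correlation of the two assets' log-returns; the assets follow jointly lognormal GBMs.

exchange price = 26.260030
price(stock A put K=209.9) = 28.599485

σ_eff = √(σ₁² + σ₂² − 2ρσ₁σ₂) = √(0.2255² + 0.3431² − 2·0.3414·0.2255·0.3431) = 0.340206
d₁ = (ln(S₁/S₂) + (q₂ − q₁ + σ_eff²/2)T) / (σ_eff√T) = (ln(185.97/161.6) + (0.0 − 0.0 + 0.057870)·0.1626) / 0.137184 = 1.092483
d₂ = d₁ − σ_eff√T = 1.092483 − 0.137184 = 0.955300
N(d₁) = 0.862690,  N(d₂) = 0.830287
V = S₁·e^{−q₁T}·N(d₁) − S₂·e^{−q₂T}·N(d₂) = 160.434393 − 134.174363 = 26.260030
[vanilla: stock A put K=209.9]
σ√T = 0.2255·√2.6952 = 0.370205
d₁ = (ln(S/K) + (r+σ²/2)T) / (σ√T) = (ln(185.97/209.9) + (0.0405+0.2255²/2)·2.6952) / 0.370205 = (-0.121046 + 0.177681) / 0.370205 = 0.152984
d₂ = d₁ − σ√T = 0.152984 − 0.370205 = -0.217220
e^{−rT} = 0.896591
N(−d₁) = 0.439205,  N(−d₂) = 0.585982
price = K·e^{−rT}·N(−d₂) − S·N(−d₁) = 110.278496 − 81.679011 = 28.599485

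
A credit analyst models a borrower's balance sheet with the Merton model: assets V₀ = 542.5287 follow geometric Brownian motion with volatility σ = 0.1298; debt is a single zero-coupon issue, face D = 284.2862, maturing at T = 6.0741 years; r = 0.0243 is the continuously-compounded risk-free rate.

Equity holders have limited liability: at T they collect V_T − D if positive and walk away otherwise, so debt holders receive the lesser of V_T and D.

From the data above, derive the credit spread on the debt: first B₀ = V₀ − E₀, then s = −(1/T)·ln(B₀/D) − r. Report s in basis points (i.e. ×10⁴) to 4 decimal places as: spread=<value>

Apply the equity-as-call identities (strike 284.2862, horizon 6.0741 years):
d₁ = [ln(V₀/D) + (r + σ²/2)T] / (σ√T)
   = [ln(542.5287/284.2862) + (0.0243 + 0.5·0.1298²)·6.0741] / (0.1298·√6.0741)
   = [0.646260 + 0.198769] / 0.319901 = 2.641531
d₂ = d₁ − σ√T = 2.641531 − 0.319901 = 2.321630
N(d₁) = 0.995873,  N(d₂) = 0.989874,  e^(−rT) = 0.862776
E₀ = V₀·N(d₁) − D·e^(−rT)·N(d₂)
   = 542.5287·0.995873 − 284.2862·0.862776·0.989874 = 297.498457
B₀ = V₀ − E₀ = 542.5287 − 297.498457 = 245.030243
spread = −(1/T)·ln(B₀/D) − r = −(1/6.0741)·ln(245.030243/284.2862) − 0.0243 = 0.00016450
in basis points: 0.00016450 × 10⁴ = 1.6450 bp

spread=1.6450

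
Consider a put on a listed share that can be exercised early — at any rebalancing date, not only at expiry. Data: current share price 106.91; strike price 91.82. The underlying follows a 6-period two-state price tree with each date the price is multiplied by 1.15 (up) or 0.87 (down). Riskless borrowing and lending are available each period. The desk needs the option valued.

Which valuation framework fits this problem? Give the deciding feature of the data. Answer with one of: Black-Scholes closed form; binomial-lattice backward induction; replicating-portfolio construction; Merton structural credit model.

Key observation: early exercise of the strike-91.82 put must be checked at each of the 6 dates (spot 106.91), which forces a node-by-node comparison of intrinsic and continuation value backward from expiry.

framework: binomial-lattice backward induction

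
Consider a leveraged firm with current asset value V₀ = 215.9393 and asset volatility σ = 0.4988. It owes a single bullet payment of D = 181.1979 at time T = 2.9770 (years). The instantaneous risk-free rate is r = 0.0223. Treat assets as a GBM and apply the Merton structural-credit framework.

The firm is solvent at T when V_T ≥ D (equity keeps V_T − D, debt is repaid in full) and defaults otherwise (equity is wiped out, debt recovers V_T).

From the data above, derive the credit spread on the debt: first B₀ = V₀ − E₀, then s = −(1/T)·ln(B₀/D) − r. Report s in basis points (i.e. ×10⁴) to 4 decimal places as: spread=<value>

Work the structural quantities from V₀ = 215.9393 against face 181.1979:
d₁ = [ln(V₀/D) + (r + σ²/2)T] / (σ√T)
   = [ln(215.9393/181.1979) + (0.0223 + 0.5·0.4988²)·2.9770] / (0.4988·√2.9770)
   = [0.175408 + 0.436728] / 0.860629 = 0.711266
d₂ = d₁ − σ√T = 0.711266 − 0.860629 = -0.149363
N(d₁) = 0.761540,  N(d₂) = 0.440634,  e^(−rT) = 0.935769
E₀ = V₀·N(d₁) − D·e^(−rT)·N(d₂)
   = 215.9393·0.761540 − 181.1979·0.935769·0.440634 = 89.732938
B₀ = V₀ − E₀ = 215.9393 − 89.732938 = 126.206362
spread = −(1/T)·ln(B₀/D) − r = −(1/2.9770)·ln(126.206362/181.1979) − 0.0223 = 0.09918856
in basis points: 0.09918856 × 10⁴ = 991.8856 bp

spread=991.8856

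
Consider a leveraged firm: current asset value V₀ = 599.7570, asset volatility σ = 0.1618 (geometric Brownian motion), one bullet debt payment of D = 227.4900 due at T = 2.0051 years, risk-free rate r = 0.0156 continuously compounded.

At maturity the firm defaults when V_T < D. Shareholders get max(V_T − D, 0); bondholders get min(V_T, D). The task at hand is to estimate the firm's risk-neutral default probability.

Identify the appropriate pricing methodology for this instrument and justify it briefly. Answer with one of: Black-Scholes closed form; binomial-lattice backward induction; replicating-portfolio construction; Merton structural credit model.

Key observation: a levered firm with one bullet debt due at 2.0051 years is the canonical structural-credit setup: equity is a call on the firm's assets struck at the face value.

framework: Merton structural credit model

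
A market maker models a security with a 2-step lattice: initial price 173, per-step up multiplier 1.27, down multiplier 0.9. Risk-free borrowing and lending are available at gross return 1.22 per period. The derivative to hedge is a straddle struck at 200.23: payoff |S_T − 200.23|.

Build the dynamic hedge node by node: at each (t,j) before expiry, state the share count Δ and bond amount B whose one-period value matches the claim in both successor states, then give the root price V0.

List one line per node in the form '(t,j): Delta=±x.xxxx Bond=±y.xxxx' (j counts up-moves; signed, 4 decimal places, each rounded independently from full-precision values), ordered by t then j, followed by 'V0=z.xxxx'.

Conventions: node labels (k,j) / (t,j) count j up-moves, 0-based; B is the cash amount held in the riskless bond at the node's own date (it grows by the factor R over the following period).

Risk-neutral probability p* = (R−d)/(u−d) = (1.22−0.9)/(1.27−0.9) = 0.8649.
Payoffs at expiry: V(2,0)=60.1000, V(2,1)=2.4910, V(2,2)=78.8017
Node (1,0) S=155.7000: V=(p*·2.4910+(1−p*)·60.1000)/1.22=8.4230; Δ=(2.4910−60.1000)/(197.7390−140.1300)=-1.0000; B=V−Δ·S=164.1230
Node (1,1) S=219.7100: V=(p*·78.8017+(1−p*)·2.4910)/1.22=56.1389; Δ=(78.8017−2.4910)/(279.0317−197.7390)=0.9387; B=V−Δ·S=-150.1062
Node (0,0) S=173.0000: V=(p*·56.1389+(1−p*)·8.4230)/1.22=40.7302; Δ=(56.1389−8.4230)/(219.7100−155.7000)=0.7454; B=V−Δ·S=-88.2318
Verification: the root portfolio costs Δ(0,0)·S0 + B(0,0) = 40.7302, matching V0.

(0,0): Delta=0.7454 Bond=-88.2318
(1,0): Delta=-1.0000 Bond=164.1230
(1,1): Delta=0.9387 Bond=-150.1062
V0=40.7302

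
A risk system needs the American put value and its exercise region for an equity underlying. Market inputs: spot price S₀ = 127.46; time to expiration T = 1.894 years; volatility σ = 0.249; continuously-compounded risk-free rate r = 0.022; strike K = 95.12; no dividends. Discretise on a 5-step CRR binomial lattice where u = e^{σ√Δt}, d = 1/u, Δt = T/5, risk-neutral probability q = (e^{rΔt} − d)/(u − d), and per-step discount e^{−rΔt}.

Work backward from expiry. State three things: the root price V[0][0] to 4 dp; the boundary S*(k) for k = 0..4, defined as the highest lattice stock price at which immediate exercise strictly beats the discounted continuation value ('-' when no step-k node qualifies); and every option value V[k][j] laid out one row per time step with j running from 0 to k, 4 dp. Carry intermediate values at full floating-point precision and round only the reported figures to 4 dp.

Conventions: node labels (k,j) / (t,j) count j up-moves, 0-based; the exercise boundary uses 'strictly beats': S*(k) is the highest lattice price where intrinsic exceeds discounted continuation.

Δt=0.37880  u=1.16562  d=0.85791  q=0.48896  discount=0.99170
step 5 (expiry): payoffs max(K−S,0) = 35.8830 14.6368 0.0000 0.0000 0.0000 0.0000
step 4: (k=4,j=0): S=69.0477, K−S=26.0723, hold=25.2829 ⇒ V=26.0723 exercise | (k=4,j=1): S=93.8127, K−S=1.3073, hold=7.4179 ⇒ V=7.4179 continue | (k=4,j=2): S=127.4600, K−S=0.0000, hold=0.0000 ⇒ V=0.0000 continue | (k=4,j=3): S=173.1755, K−S=0.0000, hold=0.0000 ⇒ V=0.0000 continue | (k=4,j=4): S=235.2875, K−S=0.0000, hold=0.0000 ⇒ V=0.0000 continue  boundary S*=69.0477
step 3: (k=3,j=0): S=80.4832, K−S=14.6368, hold=16.8104 ⇒ V=16.8104 continue | (k=3,j=1): S=109.3497, K−S=0.0000, hold=3.7594 ⇒ V=3.7594 continue | (k=3,j=2): S=148.5697, K−S=0.0000, hold=0.0000 ⇒ V=0.0000 continue | (k=3,j=3): S=201.8564, K−S=0.0000, hold=0.0000 ⇒ V=0.0000 continue  boundary S*=-
step 2: (k=2,j=0): S=93.8127, K−S=1.3073, hold=10.3425 ⇒ V=10.3425 continue | (k=2,j=1): S=127.4600, K−S=0.0000, hold=1.9053 ⇒ V=1.9053 continue | (k=2,j=2): S=173.1755, K−S=0.0000, hold=0.0000 ⇒ V=0.0000 continue  boundary S*=-
step 1: (k=1,j=0): S=109.3497, K−S=0.0000, hold=6.1654 ⇒ V=6.1654 continue | (k=1,j=1): S=148.5697, K−S=0.0000, hold=0.9656 ⇒ V=0.9656 continue  boundary S*=-
step 0: (k=0,j=0): S=127.4600, K−S=0.0000, hold=3.5929 ⇒ V=3.5929 continue  boundary S*=-

price = 3.5929
boundary = - - - - 69.0477
tree:
3.5929
6.1654 0.9656
10.3425 1.9053 0.0000
16.8104 3.7594 0.0000 0.0000
26.0723 7.4179 0.0000 0.0000 0.0000
35.8830 14.6368 0.0000 0.0000 0.0000 0.0000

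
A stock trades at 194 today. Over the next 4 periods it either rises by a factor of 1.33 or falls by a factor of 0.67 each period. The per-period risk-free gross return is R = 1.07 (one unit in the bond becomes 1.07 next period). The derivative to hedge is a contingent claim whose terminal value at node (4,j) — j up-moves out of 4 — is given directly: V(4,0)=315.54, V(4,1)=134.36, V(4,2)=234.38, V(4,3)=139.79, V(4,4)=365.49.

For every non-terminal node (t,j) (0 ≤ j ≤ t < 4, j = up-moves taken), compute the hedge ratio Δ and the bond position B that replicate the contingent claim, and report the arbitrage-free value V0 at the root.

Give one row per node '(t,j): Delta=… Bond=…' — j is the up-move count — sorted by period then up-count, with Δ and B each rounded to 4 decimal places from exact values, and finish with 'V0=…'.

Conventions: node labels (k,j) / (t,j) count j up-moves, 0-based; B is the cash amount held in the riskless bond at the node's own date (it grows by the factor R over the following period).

(0,0): Delta=0.1678 Bond=124.6085
(1,0): Delta=-0.1538 Bond=175.1327
(1,1): Delta=0.2732 Bond=106.1600
(2,0): Delta=-0.1749 Bond=189.2328
(2,1): Delta=-0.1468 Bond=186.1955
(2,2): Delta=0.4107 Bond=66.3985
(3,0): Delta=-4.7048 Bond=466.7899
(3,1): Delta=1.3084 Bond=30.6771
(3,2): Delta=-0.6233 Bond=308.7880
(3,3): Delta=0.7493 Bond=-83.4857
V0=157.1713

Since d<R<u, set p* = (R−d)/(u−d) = 0.6061; price each node as the discounted p*-expectation of its children.
Expiry values: V(4,0)=315.5400, V(4,1)=134.3600, V(4,2)=234.3800, V(4,3)=139.7900, V(4,4)=365.4900
  t=3,j=0: stock 58.3480 → up 77.6029 (V=134.3600), down 39.0932 (V=315.5400). Price 192.2747; hedge Δ=-4.7048, bond B=466.7899.
  t=3,j=1: stock 115.8252 → up 154.0475 (V=234.3800), down 77.6029 (V=134.3600). Price 182.2226; hedge Δ=1.3084, bond B=30.6771.
  t=3,j=2: stock 229.9216 → up 305.7958 (V=139.7900), down 154.0475 (V=234.3800). Price 165.4698; hedge Δ=-0.6233, bond B=308.7880.
  t=3,j=3: stock 456.4116 → up 607.0274 (V=365.4900), down 305.7958 (V=139.7900). Price 258.4840; hedge Δ=0.7493, bond B=-83.4857.
  t=2,j=0: stock 87.0866 → up 115.8252 (V=182.2226), down 58.3480 (V=192.2747). Price 174.0024; hedge Δ=-0.1749, bond B=189.2328.
  t=2,j=1: stock 172.8734 → up 229.9216 (V=165.4698), down 115.8252 (V=182.2226). Price 160.8125; hedge Δ=-0.1468, bond B=186.1955.
  t=2,j=2: stock 343.1666 → up 456.4116 (V=258.4840), down 229.9216 (V=165.4698). Price 207.3290; hedge Δ=0.4107, bond B=66.3985.
  t=1,j=0: stock 129.9800 → up 172.8734 (V=160.8125), down 87.0866 (V=174.0024). Price 155.1482; hedge Δ=-0.1538, bond B=175.1327.
  t=1,j=1: stock 258.0200 → up 343.1666 (V=207.3290), down 172.8734 (V=160.8125). Price 176.6396; hedge Δ=0.2732, bond B=106.1600.
  t=0,j=0: stock 194.0000 → up 258.0200 (V=176.6396), down 129.9800 (V=155.1482). Price 157.1713; hedge Δ=0.1678, bond B=124.6085.
Sanity check at the root: Δ(0,0)·S0 + B(0,0) reproduces V0 = 157.1713.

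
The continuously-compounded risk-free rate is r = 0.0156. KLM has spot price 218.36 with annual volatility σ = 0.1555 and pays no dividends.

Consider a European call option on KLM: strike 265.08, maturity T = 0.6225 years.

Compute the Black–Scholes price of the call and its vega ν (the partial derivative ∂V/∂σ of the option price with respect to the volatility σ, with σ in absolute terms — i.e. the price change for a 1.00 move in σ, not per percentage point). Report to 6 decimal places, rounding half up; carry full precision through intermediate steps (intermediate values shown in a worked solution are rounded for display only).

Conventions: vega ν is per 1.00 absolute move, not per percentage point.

σ√T = 0.1555·√0.6225 = 0.122687
d₁ = (ln(S/K) + (r+σ²/2)T) / (σ√T) = (ln(218.36/265.08) + (0.0156+0.1555²/2)·0.6225) / 0.122687 = (-0.193887 + 0.017237) / 0.122687 = -1.439834
d₂ = d₁ − σ√T = -1.439834 − 0.122687 = -1.562521
e^{−rT} = 0.990336
N(d₁) = 0.074957,  N(d₂) = 0.059083
Call price V = S·N(d₁) − K·e^{−rT}·N(d₂) = 16.367663 − 15.510274 = 0.857389
φ(d₁) = (1/√(2π))·e^{−d₁²/2} = 0.141494
ν = S·φ(d₁)·√T = 24.377005

price = 0.857389
ν = 24.377005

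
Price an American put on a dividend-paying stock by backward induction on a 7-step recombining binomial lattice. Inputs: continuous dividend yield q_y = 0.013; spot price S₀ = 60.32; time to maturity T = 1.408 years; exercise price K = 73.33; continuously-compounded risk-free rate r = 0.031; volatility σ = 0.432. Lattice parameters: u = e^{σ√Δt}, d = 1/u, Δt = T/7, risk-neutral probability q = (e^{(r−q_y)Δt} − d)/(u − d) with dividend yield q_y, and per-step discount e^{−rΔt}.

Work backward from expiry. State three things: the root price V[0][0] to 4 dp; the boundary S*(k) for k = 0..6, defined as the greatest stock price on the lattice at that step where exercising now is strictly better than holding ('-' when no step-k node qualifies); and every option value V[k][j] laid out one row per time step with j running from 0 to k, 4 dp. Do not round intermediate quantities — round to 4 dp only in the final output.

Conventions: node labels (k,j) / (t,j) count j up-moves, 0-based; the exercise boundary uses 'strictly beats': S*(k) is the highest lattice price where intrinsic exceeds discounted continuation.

Δt=0.20114  u=1.21379  d=0.82387  q=0.46102  discount=0.99378
step 7 (expiry): payoffs max(K−S,0) = 57.7898 50.4348 39.5989 23.6344 0.1142 0.0000 0.0000 0.0000
step 6: (k=6,j=0): S=18.8626, K−S=54.4674, hold=54.0609 ⇒ V=54.4674 exercise | (k=6,j=1): S=27.7899, K−S=45.5401, hold=45.1568 ⇒ V=45.5401 exercise | (k=6,j=2): S=40.9425, K−S=32.3875, hold=32.0386 ⇒ V=32.3875 exercise | (k=6,j=3): S=60.3200, K−S=13.0100, hold=12.7117 ⇒ V=13.0100 exercise | (k=6,j=4): S=88.8686, K−S=0.0000, hold=0.0612 ⇒ V=0.0612 continue | (k=6,j=5): S=130.9288, K−S=0.0000, hold=0.0000 ⇒ V=0.0000 continue | (k=6,j=6): S=192.8955, K−S=0.0000, hold=0.0000 ⇒ V=0.0000 continue  boundary S*=60.3200
step 5: (k=5,j=0): S=22.8952, K−S=50.4348, hold=50.0388 ⇒ V=50.4348 exercise | (k=5,j=1): S=33.7311, K−S=39.5989, hold=39.2311 ⇒ V=39.5989 exercise | (k=5,j=2): S=49.6956, K−S=23.6344, hold=23.3084 ⇒ V=23.6344 exercise | (k=5,j=3): S=73.2158, K−S=0.1142, hold=6.9966 ⇒ V=6.9966 continue | (k=5,j=4): S=107.8678, K−S=0.0000, hold=0.0328 ⇒ V=0.0328 continue | (k=5,j=5): S=158.9200, K−S=0.0000, hold=0.0000 ⇒ V=0.0000 continue  boundary S*=49.6956
step 4: (k=4,j=0): S=27.7899, K−S=45.5401, hold=45.1568 ⇒ V=45.5401 exercise | (k=4,j=1): S=40.9425, K−S=32.3875, hold=32.0386 ⇒ V=32.3875 exercise | (k=4,j=2): S=60.3200, K−S=13.0100, hold=15.8649 ⇒ V=15.8649 continue | (k=4,j=3): S=88.8686, K−S=0.0000, hold=3.7626 ⇒ V=3.7626 continue | (k=4,j=4): S=130.9288, K−S=0.0000, hold=0.0176 ⇒ V=0.0176 continue  boundary S*=40.9425
step 3: (k=3,j=0): S=33.7311, K−S=39.5989, hold=39.2311 ⇒ V=39.5989 exercise | (k=3,j=1): S=49.6956, K−S=23.6344, hold=24.6163 ⇒ V=24.6163 continue | (k=3,j=2): S=73.2158, K−S=0.1142, hold=10.2216 ⇒ V=10.2216 continue | (k=3,j=3): S=107.8678, K−S=0.0000, hold=2.0234 ⇒ V=2.0234 continue  boundary S*=33.7311
step 2: (k=2,j=0): S=40.9425, K−S=32.3875, hold=32.4885 ⇒ V=32.4885 continue | (k=2,j=1): S=60.3200, K−S=13.0100, hold=17.8684 ⇒ V=17.8684 continue | (k=2,j=2): S=88.8686, K−S=0.0000, hold=6.4021 ⇒ V=6.4021 continue  boundary S*=-
step 1: (k=1,j=0): S=49.6956, K−S=23.6344, hold=25.5883 ⇒ V=25.5883 continue | (k=1,j=1): S=73.2158, K−S=0.1142, hold=12.5040 ⇒ V=12.5040 continue  boundary S*=-
step 0: (k=0,j=0): S=60.3200, K−S=13.0100, hold=19.4347 ⇒ V=19.4347 continue  boundary S*=-

price = 19.4347
boundary = - - - 33.7311 40.9425 49.6956 60.3200
tree:
19.4347
25.5883 12.5040
32.4885 17.8684 6.4021
39.5989 24.6163 10.2216 2.0234
45.5401 32.3875 15.8649 3.7626 0.0176
50.4348 39.5989 23.6344 6.9966 0.0328 0.0000
54.4674 45.5401 32.3875 13.0100 0.0612 0.0000 0.0000
57.7898 50.4348 39.5989 23.6344 0.1142 0.0000 0.0000 0.0000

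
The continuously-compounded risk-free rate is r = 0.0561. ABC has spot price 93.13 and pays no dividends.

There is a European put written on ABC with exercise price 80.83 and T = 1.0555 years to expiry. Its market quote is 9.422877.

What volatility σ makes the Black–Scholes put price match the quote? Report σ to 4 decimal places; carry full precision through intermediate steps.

sigma = 0.4830

At σ = 0.4830 the Black–Scholes value reproduces the quote:
σ√T = 0.483·√1.0555 = 0.496222
d₁ = (ln(S/K) + (r+σ²/2)T) / (σ√T) = (ln(93.13/80.83) + (0.0561+0.483²/2)·1.0555) / 0.496222 = (0.141648 + 0.182332) / 0.496222 = 0.652893
d₂ = d₁ − σ√T = 0.652893 − 0.496222 = 0.156671
e^{−rT} = 0.942505
N(−d₁) = 0.256913,  N(−d₂) = 0.437752
V = K·e^{−rT}·N(−d₂) − S·N(−d₁) = 33.349153 − 23.926276 = 9.422877 (the quoted price), and the Black–Scholes price is strictly increasing in σ, so σ is unique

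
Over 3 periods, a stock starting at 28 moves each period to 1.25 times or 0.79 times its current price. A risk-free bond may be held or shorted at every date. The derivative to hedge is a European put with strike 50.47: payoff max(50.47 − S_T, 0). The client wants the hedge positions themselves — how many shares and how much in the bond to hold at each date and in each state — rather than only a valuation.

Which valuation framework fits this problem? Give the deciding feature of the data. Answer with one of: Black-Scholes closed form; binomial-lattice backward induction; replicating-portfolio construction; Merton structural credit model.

Key observation: the mandate to exhibit the hedge at every date and state singles out the replicating-portfolio construction on the 3-period tree with factors 1.25 and 0.79 from 28.

framework: replicating-portfolio construction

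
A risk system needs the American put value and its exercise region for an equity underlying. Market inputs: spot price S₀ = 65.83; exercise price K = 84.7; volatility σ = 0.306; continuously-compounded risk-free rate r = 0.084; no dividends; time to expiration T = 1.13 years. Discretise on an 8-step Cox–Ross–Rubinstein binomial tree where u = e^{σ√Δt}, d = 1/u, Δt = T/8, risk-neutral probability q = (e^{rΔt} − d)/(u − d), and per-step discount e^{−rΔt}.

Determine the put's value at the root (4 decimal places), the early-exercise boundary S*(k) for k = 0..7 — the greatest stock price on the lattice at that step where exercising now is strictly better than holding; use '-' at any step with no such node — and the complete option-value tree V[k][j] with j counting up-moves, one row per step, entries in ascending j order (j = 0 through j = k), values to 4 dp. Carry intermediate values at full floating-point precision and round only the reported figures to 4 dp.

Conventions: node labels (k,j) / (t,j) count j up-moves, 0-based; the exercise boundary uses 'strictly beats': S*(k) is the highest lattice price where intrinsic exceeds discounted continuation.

Δt=0.14125  u=1.12188  d=0.89136  q=0.52306  discount=0.98821
step 8 (expiry): payoffs max(K−S,0) = 58.4665 51.6822 43.1434 32.3963 18.8700 1.8456 0.0000 0.0000 0.0000
step 7: (k=7,j=0): S=29.4308, K−S=55.2692, hold=54.2701 ⇒ V=55.2692 exercise | (k=7,j=1): S=37.0420, K−S=47.6580, hold=46.6590 ⇒ V=47.6580 exercise | (k=7,j=2): S=46.6215, K−S=38.0785, hold=37.0795 ⇒ V=38.0785 exercise | (k=7,j=3): S=58.6784, K−S=26.0216, hold=25.0226 ⇒ V=26.0216 exercise | (k=7,j=4): S=73.8533, K−S=10.8467, hold=9.8477 ⇒ V=10.8467 exercise | (k=7,j=5): S=92.9526, K−S=0.0000, hold=0.8699 ⇒ V=0.8699 continue | (k=7,j=6): S=116.9913, K−S=0.0000, hold=0.0000 ⇒ V=0.0000 continue | (k=7,j=7): S=147.2466, K−S=0.0000, hold=0.0000 ⇒ V=0.0000 continue  boundary S*=73.8533
step 6: (k=6,j=0): S=33.0178, K−S=51.6822, hold=50.6832 ⇒ V=51.6822 exercise | (k=6,j=1): S=41.5566, K−S=43.1434, hold=42.1444 ⇒ V=43.1434 exercise | (k=6,j=2): S=52.3037, K−S=32.3963, hold=31.3973 ⇒ V=32.3963 exercise | (k=6,j=3): S=65.8300, K−S=18.8700, hold=17.8710 ⇒ V=18.8700 exercise | (k=6,j=4): S=82.8544, K−S=1.8456, hold=5.5619 ⇒ V=5.5619 continue | (k=6,j=5): S=104.2816, K−S=0.0000, hold=0.4100 ⇒ V=0.4100 continue | (k=6,j=6): S=131.2500, K−S=0.0000, hold=0.0000 ⇒ V=0.0000 continue  boundary S*=65.8300
step 5: (k=5,j=0): S=37.0420, K−S=47.6580, hold=46.6590 ⇒ V=47.6580 exercise | (k=5,j=1): S=46.6215, K−S=38.0785, hold=37.0795 ⇒ V=38.0785 exercise | (k=5,j=2): S=58.6784, K−S=26.0216, hold=25.0226 ⇒ V=26.0216 exercise | (k=5,j=3): S=73.8533, K−S=10.8467, hold=11.7686 ⇒ V=11.7686 continue | (k=5,j=4): S=92.9526, K−S=0.0000, hold=2.8333 ⇒ V=2.8333 continue | (k=5,j=5): S=116.9913, K−S=0.0000, hold=0.1932 ⇒ V=0.1932 continue  boundary S*=58.6784
step 4: (k=4,j=0): S=41.5566, K−S=43.1434, hold=42.1444 ⇒ V=43.1434 exercise | (k=4,j=1): S=52.3037, K−S=32.3963, hold=31.3973 ⇒ V=32.3963 exercise | (k=4,j=2): S=65.8300, K−S=18.8700, hold=18.3475 ⇒ V=18.8700 exercise | (k=4,j=3): S=82.8544, K−S=1.8456, hold=7.0112 ⇒ V=7.0112 continue | (k=4,j=4): S=104.2816, K−S=0.0000, hold=1.4353 ⇒ V=1.4353 continue  boundary S*=65.8300
step 3: (k=3,j=0): S=46.6215, K−S=38.0785, hold=37.0795 ⇒ V=38.0785 exercise | (k=3,j=1): S=58.6784, K−S=26.0216, hold=25.0226 ⇒ V=26.0216 exercise | (k=3,j=2): S=73.8533, K−S=10.8467, hold=12.5178 ⇒ V=12.5178 continue | (k=3,j=3): S=92.9526, K−S=0.0000, hold=4.0464 ⇒ V=4.0464 continue  boundary S*=58.6784
step 2: (k=2,j=0): S=52.3037, K−S=32.3963, hold=31.3973 ⇒ V=32.3963 exercise | (k=2,j=1): S=65.8300, K−S=18.8700, hold=18.7347 ⇒ V=18.8700 exercise | (k=2,j=2): S=82.8544, K−S=1.8456, hold=7.9914 ⇒ V=7.9914 continue  boundary S*=65.8300
step 1: (k=1,j=0): S=58.6784, K−S=26.0216, hold=25.0226 ⇒ V=26.0216 exercise | (k=1,j=1): S=73.8533, K−S=10.8467, hold=13.0244 ⇒ V=13.0244 continue  boundary S*=58.6784
step 0: (k=0,j=0): S=65.8300, K−S=18.8700, hold=18.9966 ⇒ V=18.9966 continue  boundary S*=-

price = 18.9966
boundary = - 58.6784 65.8300 58.6784 65.8300 58.6784 65.8300 73.8533
tree:
18.9966
26.0216 13.0244
32.3963 18.8700 7.9914
38.0785 26.0216 12.5178 4.0464
43.1434 32.3963 18.8700 7.0112 1.4353
47.6580 38.0785 26.0216 11.7686 2.8333 0.1932
51.6822 43.1434 32.3963 18.8700 5.5619 0.4100 0.0000
55.2692 47.6580 38.0785 26.0216 10.8467 0.8699 0.0000 0.0000
58.4665 51.6822 43.1434 32.3963 18.8700 1.8456 0.0000 0.0000 0.0000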